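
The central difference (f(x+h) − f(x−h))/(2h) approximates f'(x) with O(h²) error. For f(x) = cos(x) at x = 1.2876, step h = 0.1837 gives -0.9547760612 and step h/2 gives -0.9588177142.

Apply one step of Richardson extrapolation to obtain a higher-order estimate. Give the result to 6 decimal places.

Method order is 2; weight 2^2 = 4.
Numerator 4*A(h/2) − A(h) = 4*(-0.9588177142) − (-0.9547760612) = -2.8804947956
Denominator 4 − 1 = 3.
Result: -0.9601649319

-0.960165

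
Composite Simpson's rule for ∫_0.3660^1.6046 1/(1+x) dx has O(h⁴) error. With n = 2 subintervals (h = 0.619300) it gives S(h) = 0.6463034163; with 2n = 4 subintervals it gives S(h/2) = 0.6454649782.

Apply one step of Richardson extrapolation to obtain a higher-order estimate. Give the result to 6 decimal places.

0.645409

Error is O(h^4); halving h shrinks it by 2^4 = 16.
2^4×A(h/2) = 10.3274396512; minus A(h) gives 9.6811362349.
Denominator 16 − 1 = 15.
(16×0.6454649782 − 0.6463034163)/(16 − 1) = 0.6454090823
Correction |R − A(h/2)| = 5.590e-05; gap |A(h/2) − A(h)| = 8.384e-04.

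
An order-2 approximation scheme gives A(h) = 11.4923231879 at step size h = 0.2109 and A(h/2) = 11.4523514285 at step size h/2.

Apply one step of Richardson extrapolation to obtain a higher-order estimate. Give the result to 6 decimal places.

11.439028

Method order is 2; weight 2^2 = 4.
4×11.4523514285 = 45.8094057140; 45.8094057140 − 11.4923231879 = 34.3170825261
Divide by 2^2 − 1 = 3.
34.3170825261 ÷ 3 = 11.4390275087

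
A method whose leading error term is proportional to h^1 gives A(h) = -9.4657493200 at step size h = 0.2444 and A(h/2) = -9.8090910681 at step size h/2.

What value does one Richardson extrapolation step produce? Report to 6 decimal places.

r = 1: numerator weight 2, denominator 1.
2^1 × A(h/2) = -19.6181821362; minus A(h) gives -10.1524328162.
(2 × (-9.8090910681) − (-9.4657493200))/(2 − 1) = -10.1524328162
Gap between inputs: 3.433e-01; correction applied: −0.3433417481.

-10.152433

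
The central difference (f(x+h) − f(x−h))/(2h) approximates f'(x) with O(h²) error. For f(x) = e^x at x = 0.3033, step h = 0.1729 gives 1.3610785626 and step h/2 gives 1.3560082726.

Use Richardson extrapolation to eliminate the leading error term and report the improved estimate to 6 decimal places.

1.354318

Leading term ∝ h^2; use weight 4 = 2^2.
4·1.3560082726 − 1.3610785626 = 4.0629545278
Extrapolated: 4.0629545278 / 3 = 1.3543181759
Shift from A(h/2): −0.0016900967.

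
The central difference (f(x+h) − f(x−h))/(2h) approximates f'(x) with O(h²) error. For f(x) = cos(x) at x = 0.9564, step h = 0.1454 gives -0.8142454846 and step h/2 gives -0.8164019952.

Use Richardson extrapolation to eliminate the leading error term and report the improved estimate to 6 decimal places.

With r = 2 the leading error scales as h^2, so the weight is 2^2 = 4.
4×(-0.8164019952) = -3.2656079808; (-3.2656079808) − (-0.8142454846) = -2.4513624962
(4×(-0.8164019952) − (-0.8142454846))/(4 − 1) = -0.8171208321

-0.817121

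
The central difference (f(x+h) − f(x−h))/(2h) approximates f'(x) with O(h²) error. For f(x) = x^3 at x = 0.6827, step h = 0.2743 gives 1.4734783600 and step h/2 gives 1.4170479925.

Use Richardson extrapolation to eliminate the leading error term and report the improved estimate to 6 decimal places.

1.398238

The method has order 2: 2^2 = 4.
4 × 1.4170479925 = 5.6681919700; 5.6681919700 − 1.4734783600 = 4.1947136100
Denominator 4 − 1 = 3.
So the Richardson estimate is 1.3982378700.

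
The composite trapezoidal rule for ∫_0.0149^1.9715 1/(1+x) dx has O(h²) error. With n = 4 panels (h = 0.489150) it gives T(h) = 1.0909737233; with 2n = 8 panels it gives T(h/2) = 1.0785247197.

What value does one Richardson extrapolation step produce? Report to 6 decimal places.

1.074375

With r = 2 the leading error scales as h^2, so the weight is 2^2 = 4.
A(h/2) − A(h) = 1.0785247197 − 1.0909737233 = -0.0124490036
Correction (A(h/2) − A(h))/(4 − 1) = (-0.0124490036)/3 = -0.0041496679
R = 1.0785247197 − 0.0041496679 = 1.0743750518
Gap between inputs: 1.245e-02; correction applied: −0.0041496679.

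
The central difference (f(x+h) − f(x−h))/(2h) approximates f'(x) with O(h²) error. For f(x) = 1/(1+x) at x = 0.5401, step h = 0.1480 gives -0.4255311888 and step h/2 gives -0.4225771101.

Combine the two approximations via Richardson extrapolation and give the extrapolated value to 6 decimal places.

-0.421592

Order 2 gives 2^r = 4 and 2^r − 1 = 3.
Top: 4(-0.4225771101) − (-0.4255311888) = -1.2647772516
(-1.2647772516) ÷ 3 = -0.4215924172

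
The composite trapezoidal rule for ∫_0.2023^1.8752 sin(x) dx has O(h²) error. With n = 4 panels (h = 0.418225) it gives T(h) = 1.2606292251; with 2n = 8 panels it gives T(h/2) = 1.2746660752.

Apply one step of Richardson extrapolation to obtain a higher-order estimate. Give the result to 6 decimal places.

r = 2, so 2^r = 4.
4·1.2746660752 − 1.2606292251 = 3.8380350757
Divide by 2^2 − 1 = 3.
Result: 1.2793450252

1.279345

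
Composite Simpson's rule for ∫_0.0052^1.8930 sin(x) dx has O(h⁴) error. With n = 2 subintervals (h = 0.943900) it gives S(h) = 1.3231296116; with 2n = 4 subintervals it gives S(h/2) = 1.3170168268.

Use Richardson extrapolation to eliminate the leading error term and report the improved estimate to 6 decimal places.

1.316609

Error is O(h^4); halving h shrinks it by 2^4 = 16.
16*1.3170168268 = 21.0722692288; subtract 1.3231296116 → 19.7491396172
Denominator 16 − 1 = 15.
R = 19.7491396172/15 = 1.3166093078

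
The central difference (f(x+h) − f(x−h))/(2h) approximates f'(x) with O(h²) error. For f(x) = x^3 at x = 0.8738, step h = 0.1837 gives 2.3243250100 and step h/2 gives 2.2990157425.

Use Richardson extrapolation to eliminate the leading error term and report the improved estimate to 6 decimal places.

2.290579

The method has order 2: 2^2 = 4.
Weighted: 9.1960629700 − 2.3243250100 = 6.8717379600
6.8717379600 ÷ 3 = 2.2905793200
Shift from A(h/2): −0.0084364225.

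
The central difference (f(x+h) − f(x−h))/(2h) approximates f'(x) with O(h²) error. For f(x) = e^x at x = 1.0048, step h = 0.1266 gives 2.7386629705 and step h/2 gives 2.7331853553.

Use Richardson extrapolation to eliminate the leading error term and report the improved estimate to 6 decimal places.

2.731359

The method has order 2: 2^2 = 4.
4·2.7331853553 − 2.7386629705 = 8.1940784507
Denominator 4 − 1 = 3.
R = 8.1940784507/3 = 2.7313594836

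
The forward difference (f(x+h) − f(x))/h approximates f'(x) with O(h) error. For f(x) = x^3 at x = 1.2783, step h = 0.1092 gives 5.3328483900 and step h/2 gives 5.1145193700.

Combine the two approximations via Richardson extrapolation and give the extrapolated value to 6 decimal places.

4.896190

The method has order 1: 2^1 = 2.
A(h/2) − A(h) = 5.1145193700 − 5.3328483900 = -0.2183290200
Divide by 2^1 − 1 = 1: (-0.2183290200)/1 = -0.2183290200
R = A(h/2) + (A(h/2) − A(h))/1 = 5.1145193700 − 0.2183290200 = 4.8961903500
Correction |R − A(h/2)| = 2.183e-01; gap |A(h/2) − A(h)| = 2.183e-01.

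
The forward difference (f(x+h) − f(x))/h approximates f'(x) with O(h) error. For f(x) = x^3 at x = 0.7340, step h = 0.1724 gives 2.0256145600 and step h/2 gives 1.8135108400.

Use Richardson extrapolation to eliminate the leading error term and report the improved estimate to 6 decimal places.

1.601407

Error is O(h^1); halving h shrinks it by 2^1 = 2.
2^1 × A(h/2) = 3.6270216800; minus A(h) gives 1.6014071200.
Extrapolated: 1.6014071200 / 1 = 1.6014071200
Correction |R − A(h/2)| = 2.121e-01; gap |A(h/2) − A(h)| = 2.121e-01.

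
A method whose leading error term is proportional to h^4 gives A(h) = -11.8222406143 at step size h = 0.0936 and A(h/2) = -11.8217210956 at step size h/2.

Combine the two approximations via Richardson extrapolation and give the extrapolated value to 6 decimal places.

-11.821686

Leading term ∝ h^4; use weight 16 = 2^4.
16*(-11.8217210956) − (-11.8222406143) = -177.3252969153
Denominator 16 − 1 = 15.
(16*(-11.8217210956) − (-11.8222406143))/(16 − 1) = -11.8216864610
Correction |R − A(h/2)| = 3.463e-05; gap |A(h/2) − A(h)| = 5.195e-04.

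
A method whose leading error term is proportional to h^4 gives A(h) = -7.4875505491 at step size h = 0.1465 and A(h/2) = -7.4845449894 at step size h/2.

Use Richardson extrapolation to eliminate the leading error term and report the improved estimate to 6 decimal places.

-7.484345

With r = 4 the leading error scales as h^4, so the weight is 2^4 = 16.
Numerator 16·A(h/2) − A(h) = 16·(-7.4845449894) − (-7.4875505491) = -112.2651692813
R = (-112.2651692813)/15 = -7.4843446188
Gap between inputs: 3.006e-03; correction applied: +0.0002003706.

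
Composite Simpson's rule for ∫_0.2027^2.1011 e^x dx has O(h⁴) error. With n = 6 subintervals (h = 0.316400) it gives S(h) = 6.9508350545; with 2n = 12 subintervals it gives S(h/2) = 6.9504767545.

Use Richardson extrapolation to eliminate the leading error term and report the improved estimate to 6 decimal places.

6.950453

The method has order 4: 2^4 = 16.
Weighted: 111.2076280720 − 6.9508350545 = 104.2567930175
Divide by 2^4 − 1 = 15.
104.2567930175 ÷ 15 = 6.9504528678
Gap between inputs: 3.583e-04; correction applied: −0.0000238867.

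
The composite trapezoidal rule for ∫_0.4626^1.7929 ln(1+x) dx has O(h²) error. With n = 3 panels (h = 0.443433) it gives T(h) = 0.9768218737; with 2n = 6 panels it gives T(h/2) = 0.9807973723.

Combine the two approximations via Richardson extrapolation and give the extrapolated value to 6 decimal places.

0.982123

Order 2 gives 2^r = 4 and 2^r − 1 = 3.
A(h/2) − A(h) = 0.9807973723 − 0.9768218737 = 0.0039754986
Divide by 2^2 − 1 = 3: 0.0039754986/3 = 0.0013251662
R = A(h/2) + (A(h/2) − A(h))/3 = 0.9807973723 + 0.0013251662 = 0.9821225385
Shift from A(h/2): +0.0013251662.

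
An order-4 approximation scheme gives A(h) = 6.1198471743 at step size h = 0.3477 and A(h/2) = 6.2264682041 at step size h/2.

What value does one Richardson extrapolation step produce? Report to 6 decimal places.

With r = 4 the leading error scales as h^4, so the weight is 2^4 = 16.
16*6.2264682041 = 99.6234912656; 99.6234912656 − 6.1198471743 = 93.5036440913
Divide by 2^4 − 1 = 15.
Extrapolated: 93.5036440913 / 15 = 6.2335762728

6.233576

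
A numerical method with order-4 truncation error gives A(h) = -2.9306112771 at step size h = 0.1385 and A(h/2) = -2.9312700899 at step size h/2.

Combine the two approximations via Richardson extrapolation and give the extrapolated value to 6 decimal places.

Error is O(h^4); halving h shrinks it by 2^4 = 16.
Numerator 16×A(h/2) − A(h) = 16×(-2.9312700899) − (-2.9306112771) = -43.9697101613
R = (-43.9697101613)/15 = -2.9313140108

-2.931314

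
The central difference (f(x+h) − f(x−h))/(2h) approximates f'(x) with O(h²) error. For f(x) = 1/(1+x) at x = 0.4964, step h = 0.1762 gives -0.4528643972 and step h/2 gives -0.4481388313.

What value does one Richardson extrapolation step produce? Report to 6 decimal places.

Order 2 gives 2^r = 4 and 2^r − 1 = 3.
2^2*A(h/2) = -1.7925553252; minus A(h) gives -1.3396909280.
Divide by 2^2 − 1 = 3.
Extrapolated: (-1.3396909280) / 3 = -0.4465636427
Correction |R − A(h/2)| = 1.575e-03; gap |A(h/2) − A(h)| = 4.726e-03.

-0.446564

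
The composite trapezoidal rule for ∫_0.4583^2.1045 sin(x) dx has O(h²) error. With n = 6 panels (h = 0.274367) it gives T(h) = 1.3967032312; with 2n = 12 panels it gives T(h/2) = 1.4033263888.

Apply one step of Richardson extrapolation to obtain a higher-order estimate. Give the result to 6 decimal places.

Leading term ∝ h^2; use weight 4 = 2^2.
4×1.4033263888 − 1.3967032312 = 4.2166023240
Extrapolated: 4.2166023240 / 3 = 1.4055341080

1.405534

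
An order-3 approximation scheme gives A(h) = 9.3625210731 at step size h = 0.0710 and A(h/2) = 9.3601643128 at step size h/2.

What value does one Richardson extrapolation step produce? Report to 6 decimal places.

Error is O(h^3); halving h shrinks it by 2^3 = 8.
Difference of the inputs: 9.3601643128 − 9.3625210731 = -0.0023567603
Correction (A(h/2) − A(h))/(8 − 1) = (-0.0023567603)/7 = -0.0003366800
R = 9.3601643128 − 0.0003366800 = 9.3598276328
Gap between inputs: 2.357e-03; correction applied: −0.0003366800.

9.359828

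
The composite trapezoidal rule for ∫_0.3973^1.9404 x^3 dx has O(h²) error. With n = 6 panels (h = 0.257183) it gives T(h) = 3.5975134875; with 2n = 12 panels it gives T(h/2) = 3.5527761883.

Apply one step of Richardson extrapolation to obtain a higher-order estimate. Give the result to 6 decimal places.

3.537864

r = 2, so 2^r = 4.
Top: 4(3.5527761883) − (3.5975134875) = 10.6135912657
10.6135912657 ÷ 3 = 3.5378637552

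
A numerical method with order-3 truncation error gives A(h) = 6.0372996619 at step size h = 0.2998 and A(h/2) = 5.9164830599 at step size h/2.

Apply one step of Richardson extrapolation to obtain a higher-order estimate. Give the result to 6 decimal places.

5.899224

r = 3: numerator weight 8, denominator 7.
8·5.9164830599 − 6.0372996619 = 41.2945648173
Denominator 8 − 1 = 7.
(8·5.9164830599 − 6.0372996619)/(8 − 1) = 5.8992235453
Shift from A(h/2): −0.0172595146.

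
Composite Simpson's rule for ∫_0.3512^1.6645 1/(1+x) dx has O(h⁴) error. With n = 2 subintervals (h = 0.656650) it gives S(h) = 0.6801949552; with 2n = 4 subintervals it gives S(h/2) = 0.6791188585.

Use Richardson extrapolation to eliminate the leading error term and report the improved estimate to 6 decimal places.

0.679047

Error is O(h^4); halving h shrinks it by 2^4 = 16.
2^4×A(h/2) = 10.8659017360; minus A(h) gives 10.1857067808.
10.1857067808 ÷ 15 = 0.6790471187
Gap between inputs: 1.076e-03; correction applied: −0.0000717398.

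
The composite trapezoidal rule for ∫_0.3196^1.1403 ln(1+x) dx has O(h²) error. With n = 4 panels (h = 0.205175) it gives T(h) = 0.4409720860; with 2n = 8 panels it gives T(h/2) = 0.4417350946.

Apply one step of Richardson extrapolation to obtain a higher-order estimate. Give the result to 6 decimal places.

0.441989

The method has order 2: 2^2 = 4.
Top: 4(0.4417350946) − (0.4409720860) = 1.3259682924
Denominator 4 − 1 = 3.
(4*0.4417350946 − 0.4409720860)/(4 − 1) = 0.4419894308
Correction |R − A(h/2)| = 2.543e-04; gap |A(h/2) − A(h)| = 7.630e-04.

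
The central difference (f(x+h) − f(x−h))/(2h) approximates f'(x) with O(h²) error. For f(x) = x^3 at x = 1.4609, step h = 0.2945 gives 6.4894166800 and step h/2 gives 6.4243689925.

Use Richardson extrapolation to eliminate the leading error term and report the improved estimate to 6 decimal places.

6.402686

Order 2 gives 2^r = 4 and 2^r − 1 = 3.
Numerator 4 × A(h/2) − A(h) = 4 × 6.4243689925 − 6.4894166800 = 19.2080592900
(4 × 6.4243689925 − 6.4894166800)/(4 − 1) = 6.4026864300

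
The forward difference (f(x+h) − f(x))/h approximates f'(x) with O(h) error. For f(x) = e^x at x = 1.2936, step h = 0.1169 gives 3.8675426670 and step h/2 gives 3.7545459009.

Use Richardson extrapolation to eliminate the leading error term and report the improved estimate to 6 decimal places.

With r = 1 the leading error scales as h^1, so the weight is 2^1 = 2.
Weighted: 7.5090918018 − 3.8675426670 = 3.6415491348
Divide by 2^1 − 1 = 1.
(2·3.7545459009 − 3.8675426670)/(2 − 1) = 3.6415491348
Gap between inputs: 1.130e-01; correction applied: −0.1129967661.

3.641549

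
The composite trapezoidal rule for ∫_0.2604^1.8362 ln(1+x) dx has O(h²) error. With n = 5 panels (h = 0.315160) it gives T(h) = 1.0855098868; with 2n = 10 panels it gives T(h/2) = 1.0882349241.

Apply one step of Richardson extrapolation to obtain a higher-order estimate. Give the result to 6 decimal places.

1.089143

Method order is 2; weight 2^2 = 4.
4×1.0882349241 = 4.3529396964; 4.3529396964 − 1.0855098868 = 3.2674298096
(4×1.0882349241 − 1.0855098868)/(4 − 1) = 1.0891432699
Correction |R − A(h/2)| = 9.083e-04; gap |A(h/2) − A(h)| = 2.725e-03.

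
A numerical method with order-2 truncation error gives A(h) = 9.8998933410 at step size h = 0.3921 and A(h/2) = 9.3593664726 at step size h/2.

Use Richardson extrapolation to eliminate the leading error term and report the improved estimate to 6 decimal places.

9.179191

Method order is 2; weight 2^2 = 4.
Top: 4(9.3593664726) − (9.8998933410) = 27.5375725494
(4*9.3593664726 − 9.8998933410)/(4 − 1) = 9.1791908498
Gap between inputs: 5.405e-01; correction applied: −0.1801756228.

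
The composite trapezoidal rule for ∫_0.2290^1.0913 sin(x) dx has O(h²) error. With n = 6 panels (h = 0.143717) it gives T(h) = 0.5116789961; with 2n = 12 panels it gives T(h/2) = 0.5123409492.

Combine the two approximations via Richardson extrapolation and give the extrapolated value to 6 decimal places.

r = 2: numerator weight 4, denominator 3.
Numerator 4 × A(h/2) − A(h) = 4 × 0.5123409492 − 0.5116789961 = 1.5376848007
Divide by 2^2 − 1 = 3.
Result: 0.5125616002

0.512562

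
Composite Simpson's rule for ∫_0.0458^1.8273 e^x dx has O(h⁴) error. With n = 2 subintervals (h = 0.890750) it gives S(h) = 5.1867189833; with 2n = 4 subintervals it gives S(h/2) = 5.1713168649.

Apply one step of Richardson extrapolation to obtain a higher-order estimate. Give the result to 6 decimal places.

5.170290

Error is O(h^4); halving h shrinks it by 2^4 = 16.
Weighted: 82.7410698384 − 5.1867189833 = 77.5543508551
R = 77.5543508551/15 = 5.1702900570
Correction |R − A(h/2)| = 1.027e-03; gap |A(h/2) − A(h)| = 1.540e-02.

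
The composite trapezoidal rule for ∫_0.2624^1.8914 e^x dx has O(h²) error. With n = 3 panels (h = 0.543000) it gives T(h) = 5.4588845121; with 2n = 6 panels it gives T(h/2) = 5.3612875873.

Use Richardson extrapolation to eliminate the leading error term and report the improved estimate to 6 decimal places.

5.328755

Leading term ∝ h^2; use weight 4 = 2^2.
A(h/2) − A(h) = 5.3612875873 − 5.4588845121 = -0.0975969248
Divide by 2^2 − 1 = 3: (-0.0975969248)/3 = -0.0325323083
R = A(h/2) + (A(h/2) − A(h))/3 = 5.3612875873 − 0.0325323083 = 5.3287552790
Shift from A(h/2): −0.0325323083.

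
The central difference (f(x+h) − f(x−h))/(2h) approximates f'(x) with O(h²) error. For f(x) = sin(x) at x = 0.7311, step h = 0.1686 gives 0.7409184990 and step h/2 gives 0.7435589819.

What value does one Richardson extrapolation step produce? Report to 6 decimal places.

0.744439

Order 2 gives 2^r = 4 and 2^r − 1 = 3.
Numerator 4 × A(h/2) − A(h) = 4 × 0.7435589819 − 0.7409184990 = 2.2333174286
Divide by 2^2 − 1 = 3.
2.2333174286 ÷ 3 = 0.7444391429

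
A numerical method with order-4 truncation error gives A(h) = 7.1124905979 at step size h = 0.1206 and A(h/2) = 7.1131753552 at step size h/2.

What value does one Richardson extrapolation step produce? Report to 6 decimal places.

Method order is 4; weight 2^4 = 16.
Weighted: 113.8108056832 − 7.1124905979 = 106.6983150853
Divide by 2^4 − 1 = 15.
(16*7.1131753552 − 7.1124905979)/(16 − 1) = 7.1132210057
Shift from A(h/2): +0.0000456505.

7.113221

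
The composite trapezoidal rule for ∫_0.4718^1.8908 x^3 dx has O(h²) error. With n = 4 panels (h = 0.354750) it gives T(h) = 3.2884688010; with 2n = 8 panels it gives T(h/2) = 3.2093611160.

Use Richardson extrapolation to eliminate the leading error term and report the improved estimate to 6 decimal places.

Order 2 gives 2^r = 4 and 2^r − 1 = 3.
4×3.2093611160 = 12.8374444640; subtract 3.2884688010 → 9.5489756630
Denominator 4 − 1 = 3.
9.5489756630 ÷ 3 = 3.1829918877

3.182992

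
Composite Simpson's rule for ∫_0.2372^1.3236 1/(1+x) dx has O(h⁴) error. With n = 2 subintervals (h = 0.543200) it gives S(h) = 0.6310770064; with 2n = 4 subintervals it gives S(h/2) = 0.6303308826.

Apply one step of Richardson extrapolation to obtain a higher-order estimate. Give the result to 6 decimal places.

Order 4 gives 2^r = 16 and 2^r − 1 = 15.
Top: 16(0.6303308826) − (0.6310770064) = 9.4542171152
Denominator 16 − 1 = 15.
Extrapolated: 9.4542171152 / 15 = 0.6302811410
Correction |R − A(h/2)| = 4.974e-05; gap |A(h/2) − A(h)| = 7.461e-04.

0.630281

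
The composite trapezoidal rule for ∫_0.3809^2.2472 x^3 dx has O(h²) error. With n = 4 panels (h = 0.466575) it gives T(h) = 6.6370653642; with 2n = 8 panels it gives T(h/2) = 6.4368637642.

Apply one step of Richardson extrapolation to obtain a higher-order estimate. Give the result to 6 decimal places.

r = 2: numerator weight 4, denominator 3.
2^2·A(h/2) = 25.7474550568; minus A(h) gives 19.1103896926.
Divide by 2^2 − 1 = 3.
Result: 6.3701298975

6.370130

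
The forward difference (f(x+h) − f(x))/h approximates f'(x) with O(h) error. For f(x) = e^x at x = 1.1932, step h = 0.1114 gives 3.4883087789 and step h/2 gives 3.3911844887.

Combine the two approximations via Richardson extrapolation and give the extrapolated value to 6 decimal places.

3.294060

The method has order 1: 2^1 = 2.
A(h/2) − A(h) = 3.3911844887 − 3.4883087789 = -0.0971242902
Divide by 2^1 − 1 = 1: (-0.0971242902)/1 = -0.0971242902
R = 3.3911844887 − 0.0971242902 = 3.2940601985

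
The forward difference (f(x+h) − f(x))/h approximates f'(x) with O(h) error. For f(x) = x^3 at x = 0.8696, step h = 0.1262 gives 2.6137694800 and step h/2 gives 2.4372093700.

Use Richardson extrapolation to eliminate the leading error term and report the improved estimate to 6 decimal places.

Method order is 1; weight 2^1 = 2.
Weighted: 4.8744187400 − 2.6137694800 = 2.2606492600
R = 2.2606492600/1 = 2.2606492600

2.260649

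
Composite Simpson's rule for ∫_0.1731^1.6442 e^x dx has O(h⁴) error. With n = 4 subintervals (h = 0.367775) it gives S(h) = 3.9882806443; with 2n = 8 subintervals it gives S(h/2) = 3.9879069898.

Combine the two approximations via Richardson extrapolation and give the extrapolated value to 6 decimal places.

3.987882

Error is O(h^4); halving h shrinks it by 2^4 = 16.
16·3.9879069898 − 3.9882806443 = 59.8182311925
Denominator 16 − 1 = 15.
Extrapolated: 59.8182311925 / 15 = 3.9878820795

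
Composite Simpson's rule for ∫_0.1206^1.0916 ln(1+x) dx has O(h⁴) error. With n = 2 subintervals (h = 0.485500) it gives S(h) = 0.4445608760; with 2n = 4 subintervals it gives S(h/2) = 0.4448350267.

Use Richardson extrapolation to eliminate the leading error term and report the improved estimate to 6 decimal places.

0.444853

r = 4: numerator weight 16, denominator 15.
A(h/2) − A(h) = 0.4448350267 − 0.4445608760 = 0.0002741507
Correction (A(h/2) − A(h))/(16 − 1) = 0.0002741507/15 = 0.0000182767
R = 0.4448350267 + 0.0000182767 = 0.4448533034
Shift from A(h/2): +0.0000182767.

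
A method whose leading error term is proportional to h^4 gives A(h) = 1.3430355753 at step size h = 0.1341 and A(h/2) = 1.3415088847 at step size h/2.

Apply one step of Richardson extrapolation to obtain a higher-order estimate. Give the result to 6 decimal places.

1.341407

Method order is 4; weight 2^4 = 16.
Numerator 16×A(h/2) − A(h) = 16×1.3415088847 − 1.3430355753 = 20.1211065799
Divide by 2^4 − 1 = 15.
Result: 1.3414071053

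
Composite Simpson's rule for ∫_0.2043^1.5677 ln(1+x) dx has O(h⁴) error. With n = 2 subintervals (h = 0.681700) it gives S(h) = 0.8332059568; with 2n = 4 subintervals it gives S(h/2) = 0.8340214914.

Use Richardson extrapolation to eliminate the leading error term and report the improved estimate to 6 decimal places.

0.834076

Order 4 gives 2^r = 16 and 2^r − 1 = 15.
Top: 16(0.8340214914) − (0.8332059568) = 12.5111379056
Denominator 16 − 1 = 15.
12.5111379056 ÷ 15 = 0.8340758604
Shift from A(h/2): +0.0000543690.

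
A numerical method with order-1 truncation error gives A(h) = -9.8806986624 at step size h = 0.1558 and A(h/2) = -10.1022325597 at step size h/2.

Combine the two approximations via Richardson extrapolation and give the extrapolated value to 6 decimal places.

-10.323766

The method has order 1: 2^1 = 2.
Weighted: (-20.2044651194) − (-9.8806986624) = -10.3237664570
R = (-10.3237664570)/1 = -10.3237664570
Correction |R − A(h/2)| = 2.215e-01; gap |A(h/2) − A(h)| = 2.215e-01.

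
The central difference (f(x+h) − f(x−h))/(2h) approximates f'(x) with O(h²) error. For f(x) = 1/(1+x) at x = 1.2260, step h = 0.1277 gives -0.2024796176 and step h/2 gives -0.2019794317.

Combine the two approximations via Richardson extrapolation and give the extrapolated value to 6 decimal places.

-0.201813

The method has order 2: 2^2 = 4.
4·(-0.2019794317) − (-0.2024796176) = -0.6054381092
R = (-0.6054381092)/3 = -0.2018127031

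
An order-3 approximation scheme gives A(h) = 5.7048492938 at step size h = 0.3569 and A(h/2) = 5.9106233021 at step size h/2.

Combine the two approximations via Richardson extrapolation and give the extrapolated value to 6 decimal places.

5.940020

Method order is 3; weight 2^3 = 8.
2^3×A(h/2) = 47.2849864168; minus A(h) gives 41.5801371230.
Extrapolated: 41.5801371230 / 7 = 5.9400195890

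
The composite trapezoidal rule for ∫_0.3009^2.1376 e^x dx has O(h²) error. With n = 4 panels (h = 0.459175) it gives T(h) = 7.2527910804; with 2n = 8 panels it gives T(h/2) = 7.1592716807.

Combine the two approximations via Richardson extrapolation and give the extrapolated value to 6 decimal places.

7.128099

r = 2, so 2^r = 4.
Numerator 4×A(h/2) − A(h) = 4×7.1592716807 − 7.2527910804 = 21.3842956424
R = 21.3842956424/3 = 7.1280985475
Correction |R − A(h/2)| = 3.117e-02; gap |A(h/2) − A(h)| = 9.352e-02.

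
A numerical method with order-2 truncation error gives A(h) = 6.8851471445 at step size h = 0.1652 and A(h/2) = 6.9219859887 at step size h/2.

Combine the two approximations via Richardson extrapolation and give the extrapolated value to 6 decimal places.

6.934266

Order 2 gives 2^r = 4 and 2^r − 1 = 3.
4·6.9219859887 = 27.6879439548; 27.6879439548 − 6.8851471445 = 20.8027968103
Denominator 4 − 1 = 3.
(4·6.9219859887 − 6.8851471445)/(4 − 1) = 6.9342656034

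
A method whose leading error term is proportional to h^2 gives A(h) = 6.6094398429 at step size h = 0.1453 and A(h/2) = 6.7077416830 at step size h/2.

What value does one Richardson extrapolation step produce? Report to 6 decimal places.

6.740509

Order 2 gives 2^r = 4 and 2^r − 1 = 3.
4*6.7077416830 = 26.8309667320; subtract 6.6094398429 → 20.2215268891
(4*6.7077416830 − 6.6094398429)/(4 − 1) = 6.7405089630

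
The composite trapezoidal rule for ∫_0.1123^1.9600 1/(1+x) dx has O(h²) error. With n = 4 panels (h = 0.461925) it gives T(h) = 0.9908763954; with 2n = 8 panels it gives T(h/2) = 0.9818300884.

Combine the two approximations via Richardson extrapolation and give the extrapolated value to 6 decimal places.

0.978815

With r = 2 the leading error scales as h^2, so the weight is 2^2 = 4.
Top: 4(0.9818300884) − (0.9908763954) = 2.9364439582
2.9364439582 ÷ 3 = 0.9788146527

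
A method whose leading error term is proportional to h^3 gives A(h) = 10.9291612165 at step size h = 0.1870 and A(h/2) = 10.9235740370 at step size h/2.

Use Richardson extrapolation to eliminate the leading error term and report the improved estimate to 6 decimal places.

10.922776

r = 3, so 2^r = 8.
8 × 10.9235740370 = 87.3885922960; 87.3885922960 − 10.9291612165 = 76.4594310795
(8 × 10.9235740370 − 10.9291612165)/(8 − 1) = 10.9227758685
Correction |R − A(h/2)| = 7.982e-04; gap |A(h/2) − A(h)| = 5.587e-03.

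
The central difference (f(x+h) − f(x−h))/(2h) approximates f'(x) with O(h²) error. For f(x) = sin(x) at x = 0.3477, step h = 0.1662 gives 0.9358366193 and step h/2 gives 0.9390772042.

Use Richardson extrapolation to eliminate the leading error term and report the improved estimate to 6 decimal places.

0.940157

With r = 2 the leading error scales as h^2, so the weight is 2^2 = 4.
2^2×A(h/2) = 3.7563088168; minus A(h) gives 2.8204721975.
Denominator 4 − 1 = 3.
(4×0.9390772042 − 0.9358366193)/(4 − 1) = 0.9401573992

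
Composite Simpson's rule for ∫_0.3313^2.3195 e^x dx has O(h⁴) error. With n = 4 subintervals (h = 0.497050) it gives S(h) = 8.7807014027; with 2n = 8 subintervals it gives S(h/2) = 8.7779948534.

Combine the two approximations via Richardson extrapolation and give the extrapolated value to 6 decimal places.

Leading term ∝ h^4; use weight 16 = 2^4.
2^4×A(h/2) = 140.4479176544; minus A(h) gives 131.6672162517.
R = 131.6672162517/15 = 8.7778144168

8.777814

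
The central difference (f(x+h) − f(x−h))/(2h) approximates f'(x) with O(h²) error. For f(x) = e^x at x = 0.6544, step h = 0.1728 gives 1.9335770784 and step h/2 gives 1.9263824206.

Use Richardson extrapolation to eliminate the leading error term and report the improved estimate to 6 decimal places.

1.923984

The method has order 2: 2^2 = 4.
Numerator 4*A(h/2) − A(h) = 4*1.9263824206 − 1.9335770784 = 5.7719526040
Extrapolated: 5.7719526040 / 3 = 1.9239842013
Shift from A(h/2): −0.0023982193.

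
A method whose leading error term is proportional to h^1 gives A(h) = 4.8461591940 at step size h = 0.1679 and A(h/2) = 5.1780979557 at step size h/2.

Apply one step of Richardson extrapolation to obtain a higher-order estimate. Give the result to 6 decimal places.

Leading term ∝ h^1; use weight 2 = 2^1.
Top: 2(5.1780979557) − (4.8461591940) = 5.5100367174
Denominator 2 − 1 = 1.
Result: 5.5100367174
Gap between inputs: 3.319e-01; correction applied: +0.3319387617.

5.510037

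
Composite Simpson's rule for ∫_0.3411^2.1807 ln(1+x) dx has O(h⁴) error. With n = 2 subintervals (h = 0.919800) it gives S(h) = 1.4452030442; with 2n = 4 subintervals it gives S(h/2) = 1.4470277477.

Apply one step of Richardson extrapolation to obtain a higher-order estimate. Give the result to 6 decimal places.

The method has order 4: 2^4 = 16.
16×1.4470277477 = 23.1524439632; 23.1524439632 − 1.4452030442 = 21.7072409190
Divide by 2^4 − 1 = 15.
So the Richardson estimate is 1.4471493946.
Shift from A(h/2): +0.0001216469.

1.447149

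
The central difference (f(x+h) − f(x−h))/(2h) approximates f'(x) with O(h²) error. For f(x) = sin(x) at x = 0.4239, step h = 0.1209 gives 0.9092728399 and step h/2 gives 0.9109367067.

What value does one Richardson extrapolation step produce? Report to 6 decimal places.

0.911491

The method has order 2: 2^2 = 4.
Top: 4(0.9109367067) − (0.9092728399) = 2.7344739869
Denominator 4 − 1 = 3.
Extrapolated: 2.7344739869 / 3 = 0.9114913290
Shift from A(h/2): +0.0005546223.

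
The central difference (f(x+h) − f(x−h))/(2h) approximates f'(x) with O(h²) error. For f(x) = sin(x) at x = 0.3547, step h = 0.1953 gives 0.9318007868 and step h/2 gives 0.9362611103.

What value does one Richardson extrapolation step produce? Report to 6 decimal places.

0.937748

With r = 2 the leading error scales as h^2, so the weight is 2^2 = 4.
4*0.9362611103 = 3.7450444412; 3.7450444412 − 0.9318007868 = 2.8132436544
R = 2.8132436544/3 = 0.9377478848
Correction |R − A(h/2)| = 1.487e-03; gap |A(h/2) − A(h)| = 4.460e-03.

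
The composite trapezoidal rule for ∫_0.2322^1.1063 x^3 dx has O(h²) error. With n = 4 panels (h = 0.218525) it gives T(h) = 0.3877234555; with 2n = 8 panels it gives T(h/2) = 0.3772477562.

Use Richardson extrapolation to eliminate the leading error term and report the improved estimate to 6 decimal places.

r = 2: numerator weight 4, denominator 3.
4 × 0.3772477562 = 1.5089910248; 1.5089910248 − 0.3877234555 = 1.1212675693
(4 × 0.3772477562 − 0.3877234555)/(4 − 1) = 0.3737558564

0.373756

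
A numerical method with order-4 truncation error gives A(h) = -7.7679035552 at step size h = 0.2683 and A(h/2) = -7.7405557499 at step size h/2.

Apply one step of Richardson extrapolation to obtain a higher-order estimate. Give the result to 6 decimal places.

r = 4: numerator weight 16, denominator 15.
Difference of the inputs: -7.7405557499 − (-7.7679035552) = 0.0273478053
Divide by 2^4 − 1 = 15: 0.0273478053/15 = 0.0018231870
R = A(h/2) + (A(h/2) − A(h))/15 = -7.7405557499 + 0.0018231870 = -7.7387325629
Gap between inputs: 2.735e-02; correction applied: +0.0018231870.

-7.738733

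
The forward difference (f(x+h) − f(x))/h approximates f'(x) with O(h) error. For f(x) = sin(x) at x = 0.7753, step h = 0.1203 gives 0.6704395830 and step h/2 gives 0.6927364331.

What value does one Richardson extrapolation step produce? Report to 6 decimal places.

0.715033

Error is O(h^1); halving h shrinks it by 2^1 = 2.
Top: 2(0.6927364331) − (0.6704395830) = 0.7150332832
0.7150332832 ÷ 1 = 0.7150332832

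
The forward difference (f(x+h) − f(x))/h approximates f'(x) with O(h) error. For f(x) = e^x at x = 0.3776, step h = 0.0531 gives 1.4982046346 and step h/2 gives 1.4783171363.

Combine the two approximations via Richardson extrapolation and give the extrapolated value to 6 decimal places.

Error is O(h^1); halving h shrinks it by 2^1 = 2.
A(h/2) − A(h) = 1.4783171363 − 1.4982046346 = -0.0198874983
Correction (A(h/2) − A(h))/(2 − 1) = (-0.0198874983)/1 = -0.0198874983
R = 1.4783171363 − 0.0198874983 = 1.4584296380
Shift from A(h/2): −0.0198874983.

1.458430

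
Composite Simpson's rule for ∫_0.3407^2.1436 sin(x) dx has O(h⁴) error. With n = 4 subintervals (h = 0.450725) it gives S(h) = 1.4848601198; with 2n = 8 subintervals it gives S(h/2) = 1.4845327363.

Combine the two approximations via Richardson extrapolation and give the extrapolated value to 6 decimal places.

r = 4: numerator weight 16, denominator 15.
Numerator 16 × A(h/2) − A(h) = 16 × 1.4845327363 − 1.4848601198 = 22.2676636610
R = 22.2676636610/15 = 1.4845109107
Shift from A(h/2): −0.0000218256.

1.484511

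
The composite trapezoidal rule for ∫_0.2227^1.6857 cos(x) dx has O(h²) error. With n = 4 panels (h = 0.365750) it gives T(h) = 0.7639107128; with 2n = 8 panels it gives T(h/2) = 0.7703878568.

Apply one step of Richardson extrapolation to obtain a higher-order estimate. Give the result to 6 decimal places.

The method has order 2: 2^2 = 4.
Numerator 4 × A(h/2) − A(h) = 4 × 0.7703878568 − 0.7639107128 = 2.3176407144
Denominator 4 − 1 = 3.
So the Richardson estimate is 0.7725469048.
Gap between inputs: 6.477e-03; correction applied: +0.0021590480.

0.772547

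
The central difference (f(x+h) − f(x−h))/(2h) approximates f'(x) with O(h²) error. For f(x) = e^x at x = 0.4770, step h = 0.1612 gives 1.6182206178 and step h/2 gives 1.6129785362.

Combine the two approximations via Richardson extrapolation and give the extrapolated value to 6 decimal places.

The method has order 2: 2^2 = 4.
Top: 4(1.6129785362) − (1.6182206178) = 4.8336935270
Divide by 2^2 − 1 = 3.
So the Richardson estimate is 1.6112311757.

1.611231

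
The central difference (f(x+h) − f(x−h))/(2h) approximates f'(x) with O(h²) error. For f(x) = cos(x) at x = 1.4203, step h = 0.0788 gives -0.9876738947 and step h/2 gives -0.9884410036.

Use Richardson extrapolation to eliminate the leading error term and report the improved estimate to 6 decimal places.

r = 2, so 2^r = 4.
A(h/2) − A(h) = -0.9884410036 − (-0.9876738947) = -0.0007671089
Correction (A(h/2) − A(h))/(4 − 1) = (-0.0007671089)/3 = -0.0002557030
R = A(h/2) + (A(h/2) − A(h))/3 = -0.9884410036 − 0.0002557030 = -0.9886967066
Correction |R − A(h/2)| = 2.557e-04; gap |A(h/2) − A(h)| = 7.671e-04.

-0.988697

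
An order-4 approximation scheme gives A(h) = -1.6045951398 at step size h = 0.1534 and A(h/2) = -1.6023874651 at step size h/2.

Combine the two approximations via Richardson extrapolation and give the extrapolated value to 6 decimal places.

-1.602240

r = 4, so 2^r = 16.
Top: 16(-1.6023874651) − (-1.6045951398) = -24.0336043018
R = (-24.0336043018)/15 = -1.6022402868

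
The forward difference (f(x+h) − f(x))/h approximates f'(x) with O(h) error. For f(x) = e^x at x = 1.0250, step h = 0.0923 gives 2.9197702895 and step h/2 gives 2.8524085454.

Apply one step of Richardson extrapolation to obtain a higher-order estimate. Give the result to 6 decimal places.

Order 1 gives 2^r = 2 and 2^r − 1 = 1.
2 × 2.8524085454 = 5.7048170908; subtract 2.9197702895 → 2.7850468013
Divide by 2^1 − 1 = 1.
2.7850468013 ÷ 1 = 2.7850468013
Correction |R − A(h/2)| = 6.736e-02; gap |A(h/2) − A(h)| = 6.736e-02.

2.785047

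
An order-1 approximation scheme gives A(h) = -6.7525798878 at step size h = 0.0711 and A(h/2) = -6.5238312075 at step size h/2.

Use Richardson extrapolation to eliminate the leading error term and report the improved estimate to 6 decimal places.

The method has order 1: 2^1 = 2.
2*(-6.5238312075) = -13.0476624150; (-13.0476624150) − (-6.7525798878) = -6.2950825272
(-6.2950825272) ÷ 1 = -6.2950825272
Correction |R − A(h/2)| = 2.287e-01; gap |A(h/2) − A(h)| = 2.287e-01.

-6.295083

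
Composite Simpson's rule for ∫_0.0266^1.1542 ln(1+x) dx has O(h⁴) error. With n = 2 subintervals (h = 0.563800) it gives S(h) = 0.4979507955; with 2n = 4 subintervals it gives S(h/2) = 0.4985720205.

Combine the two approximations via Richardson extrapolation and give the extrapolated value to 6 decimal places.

0.498613

r = 4: numerator weight 16, denominator 15.
Weighted: 7.9771523280 − 0.4979507955 = 7.4792015325
Denominator 16 − 1 = 15.
7.4792015325 ÷ 15 = 0.4986134355
Gap between inputs: 6.212e-04; correction applied: +0.0000414150.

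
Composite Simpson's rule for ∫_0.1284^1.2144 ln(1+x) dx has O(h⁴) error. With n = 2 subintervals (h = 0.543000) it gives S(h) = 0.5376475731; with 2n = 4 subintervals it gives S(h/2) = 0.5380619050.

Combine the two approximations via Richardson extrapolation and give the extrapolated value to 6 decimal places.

r = 4: numerator weight 16, denominator 15.
Weighted: 8.6089904800 − 0.5376475731 = 8.0713429069
8.0713429069 ÷ 15 = 0.5380895271

0.538090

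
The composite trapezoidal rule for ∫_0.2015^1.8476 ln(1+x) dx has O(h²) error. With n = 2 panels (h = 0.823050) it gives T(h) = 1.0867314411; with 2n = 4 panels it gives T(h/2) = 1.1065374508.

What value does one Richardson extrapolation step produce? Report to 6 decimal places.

r = 2: numerator weight 4, denominator 3.
Numerator 4·A(h/2) − A(h) = 4·1.1065374508 − 1.0867314411 = 3.3394183621
Extrapolated: 3.3394183621 / 3 = 1.1131394540
Shift from A(h/2): +0.0066020032.

1.113139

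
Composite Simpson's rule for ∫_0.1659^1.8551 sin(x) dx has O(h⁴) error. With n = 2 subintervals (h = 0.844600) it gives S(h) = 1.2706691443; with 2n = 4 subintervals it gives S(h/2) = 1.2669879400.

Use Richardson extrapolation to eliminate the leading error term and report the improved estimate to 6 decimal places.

Leading term ∝ h^4; use weight 16 = 2^4.
2^4*A(h/2) = 20.2718070400; minus A(h) gives 19.0011378957.
Denominator 16 − 1 = 15.
R = 19.0011378957/15 = 1.2667425264
Gap between inputs: 3.681e-03; correction applied: −0.0002454136.

1.266743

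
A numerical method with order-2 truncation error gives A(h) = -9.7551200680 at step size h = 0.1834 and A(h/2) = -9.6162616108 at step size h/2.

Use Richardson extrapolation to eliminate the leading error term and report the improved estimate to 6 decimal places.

Leading term ∝ h^2; use weight 4 = 2^2.
2^2·A(h/2) = -38.4650464432; minus A(h) gives -28.7099263752.
Denominator 4 − 1 = 3.
(-28.7099263752) ÷ 3 = -9.5699754584

-9.569975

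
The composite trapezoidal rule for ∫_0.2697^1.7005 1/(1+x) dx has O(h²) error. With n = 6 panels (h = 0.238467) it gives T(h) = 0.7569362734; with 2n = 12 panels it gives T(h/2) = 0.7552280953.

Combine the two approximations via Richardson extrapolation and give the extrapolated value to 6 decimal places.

Order 2 gives 2^r = 4 and 2^r − 1 = 3.
4 × 0.7552280953 = 3.0209123812; subtract 0.7569362734 → 2.2639761078
Denominator 4 − 1 = 3.
(4 × 0.7552280953 − 0.7569362734)/(4 − 1) = 0.7546587026

0.754659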